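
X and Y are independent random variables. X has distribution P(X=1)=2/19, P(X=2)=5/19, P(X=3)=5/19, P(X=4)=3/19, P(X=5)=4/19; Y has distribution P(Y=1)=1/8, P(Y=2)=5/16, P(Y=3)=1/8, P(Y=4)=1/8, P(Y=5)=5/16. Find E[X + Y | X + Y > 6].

P(X + Y > 6) = 143/304.
Summing (X+Y)·P(x,y) over outcomes with X + Y > 6 gives 573/152.
E[X + Y | X + Y > 6] = (573/152) / (143/304) = 1146/143.

1146/143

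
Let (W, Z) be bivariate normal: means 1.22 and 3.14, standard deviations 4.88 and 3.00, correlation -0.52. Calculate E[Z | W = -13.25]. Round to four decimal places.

7.7657

The regression of Z on W has slope ρ·σ_Z/σ_W and passes through (μ_W, μ_Z).
E[Z | W=-13.25] = 3.14 + (-0.52)·(3.00/4.88)·(-13.25 − (1.22)) = 3.14 + (-0.319672)·(-14.47) = 7.7657.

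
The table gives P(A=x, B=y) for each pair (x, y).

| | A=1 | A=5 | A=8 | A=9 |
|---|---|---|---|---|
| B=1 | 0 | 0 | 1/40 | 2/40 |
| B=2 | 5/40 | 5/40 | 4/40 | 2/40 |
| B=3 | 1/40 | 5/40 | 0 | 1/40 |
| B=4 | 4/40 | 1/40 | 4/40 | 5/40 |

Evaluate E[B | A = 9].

29/10

P(A = 9) = 1/4.
Summing B·P(A=x,B=y) over the conditioning event gives 29/40.
E[B | A = 9] = (29/40) / (1/4) = 29/10.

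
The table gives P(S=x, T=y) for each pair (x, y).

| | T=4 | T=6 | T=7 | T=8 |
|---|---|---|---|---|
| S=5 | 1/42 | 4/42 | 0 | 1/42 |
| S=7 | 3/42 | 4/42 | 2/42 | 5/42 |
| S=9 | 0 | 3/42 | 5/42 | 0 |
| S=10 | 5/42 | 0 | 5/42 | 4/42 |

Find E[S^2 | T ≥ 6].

P(T ≥ 6) = 11/14.
Summing S^2·P(S=x,T=y) over the conditioning event gives 158/3.
E[S^2 | T ≥ 6] = (158/3) / (11/14) = 2212/33.

2212/33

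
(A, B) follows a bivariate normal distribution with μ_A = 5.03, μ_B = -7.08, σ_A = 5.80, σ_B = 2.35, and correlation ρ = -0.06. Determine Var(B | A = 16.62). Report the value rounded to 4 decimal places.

5.5026

The conditional variance in a bivariate normal is σ_B²(1 − ρ²), independent of x.
Var(B | A=16.62) = (2.35)²·(1 − (-0.06)²) = 5.5225·0.9964 = 5.5026.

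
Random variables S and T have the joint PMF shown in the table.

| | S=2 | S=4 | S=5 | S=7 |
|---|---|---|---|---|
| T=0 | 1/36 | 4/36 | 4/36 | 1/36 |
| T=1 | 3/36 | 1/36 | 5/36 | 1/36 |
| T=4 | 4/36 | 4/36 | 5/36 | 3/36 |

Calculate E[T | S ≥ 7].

13/5

P(S ≥ 7) = 5/36.
Σ T·P over the event = 0·(1/36) + 1·(1/36) + 4·(3/36) = 13/36.
E[T | S ≥ 7] = (13/36) / (5/36) = 13/5.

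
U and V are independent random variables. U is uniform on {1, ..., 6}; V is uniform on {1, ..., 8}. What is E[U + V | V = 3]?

13/2

Outcomes with V = 3: (1,3), (2,3), (3,3), (4,3), (5,3), (6,3), each with probability 1/48.
E[U + V | V = 3] = (4 + 5 + 6 + 7 + 8 + 9) / 6 = 13/2.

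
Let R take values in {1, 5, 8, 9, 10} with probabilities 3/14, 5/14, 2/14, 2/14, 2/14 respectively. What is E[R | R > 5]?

9

P(R > 5) = 3/7.
Σ over the event: 8·1/7 + 9·1/7 + 10·1/7 = 27/7.
E[R | R > 5] = (27/7) / (3/7) = 9.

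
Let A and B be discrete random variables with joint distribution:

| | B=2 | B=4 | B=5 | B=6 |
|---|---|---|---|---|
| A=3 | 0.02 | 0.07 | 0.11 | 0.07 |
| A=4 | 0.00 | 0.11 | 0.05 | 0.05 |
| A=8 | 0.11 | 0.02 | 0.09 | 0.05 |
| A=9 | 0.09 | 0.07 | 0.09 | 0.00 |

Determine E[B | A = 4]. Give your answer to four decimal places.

P(A = 4) = 0.21.
Σ B·P over the event = 4·(0.11) + 5·(0.05) + 6·(0.05) = 0.99.
E[B | A = 4] = (0.99) / (0.21) = 4.7143.

4.7143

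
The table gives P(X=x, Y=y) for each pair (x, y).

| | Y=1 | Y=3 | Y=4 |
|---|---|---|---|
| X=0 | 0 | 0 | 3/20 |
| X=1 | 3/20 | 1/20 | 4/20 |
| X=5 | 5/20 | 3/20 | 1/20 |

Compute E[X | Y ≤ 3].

P(Y ≤ 3) = 3/5.
Summing X·P(X=x,Y=y) over the conditioning event gives 11/5.
E[X | Y ≤ 3] = (11/5) / (3/5) = 11/3.

11/3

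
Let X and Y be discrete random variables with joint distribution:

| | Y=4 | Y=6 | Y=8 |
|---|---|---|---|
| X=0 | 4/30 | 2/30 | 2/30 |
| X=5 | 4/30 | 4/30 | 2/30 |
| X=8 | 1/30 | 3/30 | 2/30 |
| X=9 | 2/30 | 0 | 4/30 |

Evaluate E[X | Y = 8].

P(Y = 8) = 1/3.
Σ X·P over the event = 0·(2/30) + 5·(2/30) + 8·(2/30) + 9·(4/30) = 31/15.
E[X | Y = 8] = (31/15) / (1/3) = 31/5.

31/5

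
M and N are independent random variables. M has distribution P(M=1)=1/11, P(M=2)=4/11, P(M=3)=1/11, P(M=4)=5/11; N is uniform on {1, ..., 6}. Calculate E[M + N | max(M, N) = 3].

39/8

P(max(M, N) = 3) = 4/33.
Summing (M+N)·P(x,y) over outcomes with max(M, N) = 3 gives 13/22.
E[M + N | max(M, N) = 3] = (13/22) / (4/33) = 39/8.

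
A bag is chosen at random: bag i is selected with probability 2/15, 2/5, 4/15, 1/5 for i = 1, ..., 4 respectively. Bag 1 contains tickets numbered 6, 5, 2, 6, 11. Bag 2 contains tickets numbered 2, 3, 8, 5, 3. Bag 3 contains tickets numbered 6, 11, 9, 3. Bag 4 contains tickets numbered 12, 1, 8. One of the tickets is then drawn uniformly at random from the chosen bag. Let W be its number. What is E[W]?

E[W | bag 1] = (6+5+2+6+11)/5 = 6.
E[W | bag 2] = (2+3+8+5+3)/5 = 21/5.
E[W | bag 3] = (6+11+9+3)/4 = 29/4.
E[W | bag 4] = (12+1+8)/3 = 7.
E[W] = (2/15)·(6) + (2/5)·(21/5) + (4/15)·(29/4) + (1/5)·(7) = 436/75.

436/75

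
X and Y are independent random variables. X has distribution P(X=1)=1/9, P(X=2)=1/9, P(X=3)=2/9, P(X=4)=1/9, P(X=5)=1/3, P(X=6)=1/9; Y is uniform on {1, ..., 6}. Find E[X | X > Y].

P(X > Y) = 25/54.
Summing X·P(x,y) over outcomes with X > Y gives 58/27.
E[X | X > Y] = (58/27) / (25/54) = 116/25.

116/25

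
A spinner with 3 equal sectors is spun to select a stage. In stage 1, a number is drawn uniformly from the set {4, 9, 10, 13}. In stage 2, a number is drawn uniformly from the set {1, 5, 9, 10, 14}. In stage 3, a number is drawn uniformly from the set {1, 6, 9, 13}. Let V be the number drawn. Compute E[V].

E[V | stage 1] = (4+9+10+13)/4 = 9.
E[V | stage 2] = (1+5+9+10+14)/5 = 39/5.
E[V | stage 3] = (1+6+9+13)/4 = 29/4.
E[V] = (1/3)·(9) + (1/3)·(39/5) + (1/3)·(29/4) = 481/60.

481/60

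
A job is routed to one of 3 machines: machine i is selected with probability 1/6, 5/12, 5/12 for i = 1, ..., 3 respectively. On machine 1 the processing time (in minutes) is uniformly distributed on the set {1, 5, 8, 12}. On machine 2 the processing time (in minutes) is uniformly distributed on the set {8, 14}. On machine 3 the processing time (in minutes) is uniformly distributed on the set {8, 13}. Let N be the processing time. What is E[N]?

E[N | machine 1] = (1+5+8+12)/4 = 13/2.
E[N | machine 2] = (8+14)/2 = 11.
E[N | machine 3] = (8+13)/2 = 21/2.
By the law of total expectation,
E[N] = (1/6)·(13/2) + (5/12)·(11) + (5/12)·(21/2) = 241/24.

241/24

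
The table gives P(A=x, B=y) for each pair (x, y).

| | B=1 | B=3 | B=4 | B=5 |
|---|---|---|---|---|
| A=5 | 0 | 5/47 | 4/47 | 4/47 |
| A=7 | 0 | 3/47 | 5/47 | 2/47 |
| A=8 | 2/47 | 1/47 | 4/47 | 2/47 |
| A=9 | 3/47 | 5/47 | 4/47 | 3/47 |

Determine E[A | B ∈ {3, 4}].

P(B ∈ {3, 4}) = 31/47.
Σ A·P over the event = 5·(5/47) + 5·(4/47) + 7·(3/47) + 7·(5/47) + 8·(1/47) + 8·(4/47) + 9·(5/47) + 9·(4/47) = 222/47.
E[A | B ∈ {3, 4}] = (222/47) / (31/47) = 222/31.

222/31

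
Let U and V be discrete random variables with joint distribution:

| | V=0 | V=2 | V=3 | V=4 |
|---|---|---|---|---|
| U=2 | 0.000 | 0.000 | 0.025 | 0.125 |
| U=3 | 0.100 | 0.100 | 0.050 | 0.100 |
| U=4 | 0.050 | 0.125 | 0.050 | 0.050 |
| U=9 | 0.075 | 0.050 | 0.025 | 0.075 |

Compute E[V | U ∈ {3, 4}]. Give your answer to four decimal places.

P(U ∈ {3, 4}) = 0.625.
Σ V·P over the event = 0·(0.100) + 2·(0.100) + 3·(0.050) + 4·(0.100) + 0·(0.050) + 2·(0.125) + 3·(0.050) + 4·(0.050) = 1.350.
E[V | U ∈ {3, 4}] = (1.350) / (0.625) = 2.1600.

2.1600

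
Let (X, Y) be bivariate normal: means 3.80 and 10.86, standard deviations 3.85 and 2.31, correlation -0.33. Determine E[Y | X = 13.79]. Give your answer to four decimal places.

8.8820

E[Y | X=x] = μ_Y + ρ(σ_Y/σ_X)(x − μ_X) for jointly normal variables.
E[Y | X=13.79] = 10.86 + (-0.33)·(2.31/3.85)·(13.79 − (3.80)) = 10.86 + (-0.198)·(9.99) = 8.8820.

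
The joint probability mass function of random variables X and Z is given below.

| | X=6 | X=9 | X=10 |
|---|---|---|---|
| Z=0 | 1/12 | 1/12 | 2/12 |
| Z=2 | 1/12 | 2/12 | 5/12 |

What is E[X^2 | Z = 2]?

349/4

P(Z = 2) = 2/3.
Summing X^2·P(X=x,Z=y) over the conditioning event gives 349/6.
E[X^2 | Z = 2] = (349/6) / (2/3) = 349/4.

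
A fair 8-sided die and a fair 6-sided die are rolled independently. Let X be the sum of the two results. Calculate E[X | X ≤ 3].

8/3

P(X ≤ 3) = 1/16.
Σ over the event: 2·1/48 + 3·1/24 = 1/6.
E[X | X ≤ 3] = (1/6) / (1/16) = 8/3.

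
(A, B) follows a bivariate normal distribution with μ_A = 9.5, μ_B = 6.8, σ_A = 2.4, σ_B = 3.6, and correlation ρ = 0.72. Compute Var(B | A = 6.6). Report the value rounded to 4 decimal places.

6.2415

The conditional variance in a bivariate normal is σ_B²(1 − ρ²), independent of x.
Var(B | A=6.6) = (3.6)²·(1 − (0.72)²) = 12.96·0.4816 = 6.2415.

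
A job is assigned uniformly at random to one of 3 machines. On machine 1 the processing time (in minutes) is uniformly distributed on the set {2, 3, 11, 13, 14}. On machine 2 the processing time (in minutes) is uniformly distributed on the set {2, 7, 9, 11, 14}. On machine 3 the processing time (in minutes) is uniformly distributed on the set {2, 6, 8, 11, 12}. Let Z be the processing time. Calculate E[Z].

E[Z | machine 1] = (2+3+11+13+14)/5 = 43/5.
E[Z | machine 2] = (2+7+9+11+14)/5 = 43/5.
E[Z | machine 3] = (2+6+8+11+12)/5 = 39/5.
By the law of total expectation,
E[Z] = (1/3)·(43/5) + (1/3)·(43/5) + (1/3)·(39/5) = 25/3.

25/3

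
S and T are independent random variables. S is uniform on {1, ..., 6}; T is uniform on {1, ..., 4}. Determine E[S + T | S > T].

P(S > T) = 7/12.
Summing (S+T)·P(x,y) over outcomes with S > T gives 47/12.
E[S + T | S > T] = (47/12) / (7/12) = 47/7.

47/7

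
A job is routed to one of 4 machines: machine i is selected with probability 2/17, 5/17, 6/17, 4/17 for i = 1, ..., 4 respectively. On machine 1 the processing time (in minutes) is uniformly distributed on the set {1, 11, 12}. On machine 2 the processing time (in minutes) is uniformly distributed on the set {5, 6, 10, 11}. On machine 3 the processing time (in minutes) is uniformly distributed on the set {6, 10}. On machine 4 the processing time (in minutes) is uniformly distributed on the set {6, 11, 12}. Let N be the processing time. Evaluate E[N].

428/51

E[N | machine 1] = (1+11+12)/3 = 8.
E[N | machine 2] = (5+6+10+11)/4 = 8.
E[N | machine 3] = (6+10)/2 = 8.
E[N | machine 4] = (6+11+12)/3 = 29/3.
By the law of total expectation,
E[N] = (2/17)·(8) + (5/17)·(8) + (6/17)·(8) + (4/17)·(29/3) = 428/51.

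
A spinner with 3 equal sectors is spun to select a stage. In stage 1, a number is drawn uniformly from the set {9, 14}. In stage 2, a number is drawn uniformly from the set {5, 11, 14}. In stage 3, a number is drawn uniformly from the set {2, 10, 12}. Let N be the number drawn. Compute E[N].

E[N | stage 1] = (9+14)/2 = 23/2.
E[N | stage 2] = (5+11+14)/3 = 10.
E[N | stage 3] = (2+10+12)/3 = 8.
E[N] = (1/3)·(23/2) + (1/3)·(10) + (1/3)·(8) = 59/6.

59/6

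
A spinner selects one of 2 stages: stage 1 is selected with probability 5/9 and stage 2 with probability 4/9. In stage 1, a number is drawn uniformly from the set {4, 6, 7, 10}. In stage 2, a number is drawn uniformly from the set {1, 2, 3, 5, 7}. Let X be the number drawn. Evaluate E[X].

107/20

E[X | stage 1] = (4+6+7+10)/4 = 27/4.
E[X | stage 2] = (1+2+3+5+7)/5 = 18/5.
E[X] = (5/9)·(27/4) + (4/9)·(18/5) = 107/20.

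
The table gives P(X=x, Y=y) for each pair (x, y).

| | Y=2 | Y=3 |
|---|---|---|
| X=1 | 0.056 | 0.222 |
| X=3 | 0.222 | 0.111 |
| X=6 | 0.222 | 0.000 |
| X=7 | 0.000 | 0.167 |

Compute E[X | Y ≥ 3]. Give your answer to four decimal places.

3.4480

P(Y ≥ 3) = 0.500.
Summing X·P(X=x,Y=y) over the conditioning event gives 1.724.
E[X | Y ≥ 3] = (1.724) / (0.500) = 3.4480.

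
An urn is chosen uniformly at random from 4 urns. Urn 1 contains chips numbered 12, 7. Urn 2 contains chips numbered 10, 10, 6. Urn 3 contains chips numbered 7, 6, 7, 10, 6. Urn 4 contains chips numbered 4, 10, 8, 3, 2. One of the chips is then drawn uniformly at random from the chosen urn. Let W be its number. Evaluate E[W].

923/120

E[W | urn 1] = (12+7)/2 = 19/2.
E[W | urn 2] = (10+10+6)/3 = 26/3.
E[W | urn 3] = (7+6+7+10+6)/5 = 36/5.
E[W | urn 4] = (4+10+8+3+2)/5 = 27/5.
By the law of total expectation,
E[W] = (1/4)·(19/2) + (1/4)·(26/3) + (1/4)·(36/5) + (1/4)·(27/5) = 923/120.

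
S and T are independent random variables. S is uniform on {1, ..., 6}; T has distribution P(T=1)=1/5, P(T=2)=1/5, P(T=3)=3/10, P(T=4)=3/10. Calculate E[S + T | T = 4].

P(T = 4) = 3/10.
Summing (S+T)·P(x,y) over outcomes with T = 4 gives 9/4.
E[S + T | T = 4] = (9/4) / (3/10) = 15/2.

15/2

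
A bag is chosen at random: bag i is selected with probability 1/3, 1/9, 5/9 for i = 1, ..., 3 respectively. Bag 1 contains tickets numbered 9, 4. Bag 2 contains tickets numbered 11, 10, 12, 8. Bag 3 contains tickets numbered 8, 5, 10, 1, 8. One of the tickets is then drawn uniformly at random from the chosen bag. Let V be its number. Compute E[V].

E[V | bag 1] = (9+4)/2 = 13/2.
E[V | bag 2] = (11+10+12+8)/4 = 41/4.
E[V | bag 3] = (8+5+10+1+8)/5 = 32/5.
E[V] = (1/3)·(13/2) + (1/9)·(41/4) + (5/9)·(32/5) = 247/36.

247/36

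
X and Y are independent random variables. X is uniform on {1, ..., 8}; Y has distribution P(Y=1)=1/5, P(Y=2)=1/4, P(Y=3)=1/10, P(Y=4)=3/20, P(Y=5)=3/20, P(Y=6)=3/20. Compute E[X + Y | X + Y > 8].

P(X + Y > 8) = 13/32.
Summing (X+Y)·P(x,y) over outcomes with X + Y > 8 gives 689/160.
E[X + Y | X + Y > 8] = (689/160) / (13/32) = 53/5.

53/5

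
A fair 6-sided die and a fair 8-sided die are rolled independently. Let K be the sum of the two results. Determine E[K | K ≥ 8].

P(K ≥ 8) = 9/16.
Σ over the event: 8·1/8 + 9·1/8 + 10·5/48 + 11·1/12 + 12·1/16 + 13·1/24 + 14·1/48 = 17/3.
E[K | K ≥ 8] = (17/3) / (9/16) = 272/27.

272/27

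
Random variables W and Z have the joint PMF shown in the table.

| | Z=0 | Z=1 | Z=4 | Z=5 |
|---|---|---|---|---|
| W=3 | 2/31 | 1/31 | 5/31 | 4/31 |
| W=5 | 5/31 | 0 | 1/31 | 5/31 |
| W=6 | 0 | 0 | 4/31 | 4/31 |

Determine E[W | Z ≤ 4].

P(Z ≤ 4) = 18/31.
Σ W·P over the event = 3·(2/31) + 3·(1/31) + 3·(5/31) + 5·(5/31) + 5·(1/31) + 6·(4/31) = 78/31.
E[W | Z ≤ 4] = (78/31) / (18/31) = 13/3.

13/3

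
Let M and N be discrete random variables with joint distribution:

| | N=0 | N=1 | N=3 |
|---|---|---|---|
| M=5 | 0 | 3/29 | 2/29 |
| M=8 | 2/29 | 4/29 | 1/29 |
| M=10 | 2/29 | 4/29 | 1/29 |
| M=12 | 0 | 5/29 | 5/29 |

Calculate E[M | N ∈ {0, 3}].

124/13

P(N ∈ {0, 3}) = 13/29.
Σ M·P over the event = 5·(2/29) + 8·(2/29) + 8·(1/29) + 10·(2/29) + 10·(1/29) + 12·(5/29) = 124/29.
E[M | N ∈ {0, 3}] = (124/29) / (13/29) = 124/13.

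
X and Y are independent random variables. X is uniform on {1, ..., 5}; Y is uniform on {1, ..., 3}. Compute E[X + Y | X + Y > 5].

P(X + Y > 5) = 2/5.
Summing (X+Y)·P(x,y) over outcomes with X + Y > 5 gives 8/3.
E[X + Y | X + Y > 5] = (8/3) / (2/5) = 20/3.

20/3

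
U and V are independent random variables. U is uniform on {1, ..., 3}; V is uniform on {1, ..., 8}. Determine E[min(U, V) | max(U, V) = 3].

9/5

Outcomes with max(U, V) = 3: (1,3), (2,3), (3,1), (3,2), (3,3), each with probability 1/24.
E[min(U, V) | max(U, V) = 3] = (1 + 2 + 1 + 2 + 3) / 5 = 9/5.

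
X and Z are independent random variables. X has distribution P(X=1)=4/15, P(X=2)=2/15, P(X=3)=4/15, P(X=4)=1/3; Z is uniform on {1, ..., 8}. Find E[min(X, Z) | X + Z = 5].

7/5

P(X + Z = 5) = 1/8.
Summing min(X,Z)·P(x,y) over outcomes with X + Z = 5 gives 7/40.
E[min(X, Z) | X + Z = 5] = (7/40) / (1/8) = 7/5.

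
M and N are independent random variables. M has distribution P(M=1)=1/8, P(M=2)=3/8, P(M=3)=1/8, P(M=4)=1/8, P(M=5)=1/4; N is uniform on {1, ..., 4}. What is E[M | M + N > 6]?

41/9

P(M + N > 6) = 9/32.
Summing M·P(x,y) over outcomes with M + N > 6 gives 41/32.
E[M | M + N > 6] = (41/32) / (9/32) = 41/9.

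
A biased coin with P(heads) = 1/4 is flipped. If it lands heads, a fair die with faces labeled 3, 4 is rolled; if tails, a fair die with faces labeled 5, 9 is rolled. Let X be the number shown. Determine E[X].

49/8

E[X | heads] = (3+4)/2 = 7/2.
E[X | tails] = (5+9)/2 = 7.
By the law of total expectation,
E[X] = (1/4)·(7/2) + (3/4)·(7) = 49/8.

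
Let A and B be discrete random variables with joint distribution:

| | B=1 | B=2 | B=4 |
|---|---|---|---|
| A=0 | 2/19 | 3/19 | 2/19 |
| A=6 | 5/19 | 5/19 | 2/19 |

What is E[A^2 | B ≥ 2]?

21

P(B ≥ 2) = 12/19.
Σ A^2·P over the event = 0·(3/19) + 0·(2/19) + 36·(5/19) + 36·(2/19) = 252/19.
E[A^2 | B ≥ 2] = (252/19) / (12/19) = 21.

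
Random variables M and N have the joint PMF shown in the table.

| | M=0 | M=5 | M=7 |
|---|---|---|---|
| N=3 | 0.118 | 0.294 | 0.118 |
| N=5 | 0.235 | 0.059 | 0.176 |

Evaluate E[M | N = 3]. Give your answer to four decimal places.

4.3321

P(N = 3) = 0.530.
Σ M·P over the event = 0·(0.118) + 5·(0.294) + 7·(0.118) = 2.296.
E[M | N = 3] = (2.296) / (0.530) = 4.3321.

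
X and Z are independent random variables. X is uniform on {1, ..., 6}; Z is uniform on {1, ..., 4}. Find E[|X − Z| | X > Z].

P(X > Z) = 7/12.
Summing |X−Z|·P(x,y) over outcomes with X > Z gives 17/12.
E[|X − Z| | X > Z] = (17/12) / (7/12) = 17/7.

17/7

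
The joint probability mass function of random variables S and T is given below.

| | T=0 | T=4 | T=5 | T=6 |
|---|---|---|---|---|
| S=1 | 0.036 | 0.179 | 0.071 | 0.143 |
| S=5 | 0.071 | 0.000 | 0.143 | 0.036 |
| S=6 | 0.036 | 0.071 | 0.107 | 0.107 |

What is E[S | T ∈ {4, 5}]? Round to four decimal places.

3.5604

P(T ∈ {4, 5}) = 0.571.
Σ S·P over the event = 1·(0.179) + 1·(0.071) + 5·(0.143) + 6·(0.071) + 6·(0.107) = 2.033.
E[S | T ∈ {4, 5}] = (2.033) / (0.571) = 3.5604.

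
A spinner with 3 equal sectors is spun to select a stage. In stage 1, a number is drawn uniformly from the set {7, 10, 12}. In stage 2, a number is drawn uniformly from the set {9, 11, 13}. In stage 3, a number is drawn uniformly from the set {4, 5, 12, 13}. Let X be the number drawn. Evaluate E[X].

E[X | stage 1] = (7+10+12)/3 = 29/3.
E[X | stage 2] = (9+11+13)/3 = 11.
E[X | stage 3] = (4+5+12+13)/4 = 17/2.
By the law of total expectation,
E[X] = (1/3)·(29/3) + (1/3)·(11) + (1/3)·(17/2) = 175/18.

175/18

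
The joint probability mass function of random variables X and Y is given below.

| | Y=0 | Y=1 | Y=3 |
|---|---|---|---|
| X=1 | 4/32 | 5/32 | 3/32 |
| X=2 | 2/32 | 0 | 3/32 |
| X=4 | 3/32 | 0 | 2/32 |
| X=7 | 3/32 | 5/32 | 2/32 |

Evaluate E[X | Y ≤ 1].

P(Y ≤ 1) = 11/16.
Σ X·P over the event = 1·(4/32) + 1·(5/32) + 2·(2/32) + 4·(3/32) + 7·(3/32) + 7·(5/32) = 81/32.
E[X | Y ≤ 1] = (81/32) / (11/16) = 81/22.

81/22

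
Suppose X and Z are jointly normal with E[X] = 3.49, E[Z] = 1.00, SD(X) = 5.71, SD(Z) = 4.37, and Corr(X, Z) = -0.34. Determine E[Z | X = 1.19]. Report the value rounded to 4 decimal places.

1.5985

E[Z | X=x] = μ_Z + ρ(σ_Z/σ_X)(x − μ_X) for jointly normal variables.
E[Z | X=1.19] = 1.00 + (-0.34)·(4.37/5.71)·(1.19 − (3.49)) = 1.00 + (-0.26021)·(-2.3) = 1.5985.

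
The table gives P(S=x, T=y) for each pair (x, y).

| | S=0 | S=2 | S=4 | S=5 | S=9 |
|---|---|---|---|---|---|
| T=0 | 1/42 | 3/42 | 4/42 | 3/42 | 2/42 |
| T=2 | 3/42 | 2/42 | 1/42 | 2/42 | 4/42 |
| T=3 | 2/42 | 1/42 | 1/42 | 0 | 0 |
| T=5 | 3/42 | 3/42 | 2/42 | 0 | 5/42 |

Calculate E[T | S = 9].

P(S = 9) = 11/42.
Σ T·P over the event = 0·(2/42) + 2·(4/42) + 5·(5/42) = 11/14.
E[T | S = 9] = (11/14) / (11/42) = 3.

3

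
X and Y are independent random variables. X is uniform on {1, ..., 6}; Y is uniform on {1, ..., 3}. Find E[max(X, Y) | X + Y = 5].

Outcomes with X + Y = 5: (2,3), (3,2), (4,1), each with probability 1/18.
E[max(X, Y) | X + Y = 5] = (3 + 3 + 4) / 3 = 10/3.

10/3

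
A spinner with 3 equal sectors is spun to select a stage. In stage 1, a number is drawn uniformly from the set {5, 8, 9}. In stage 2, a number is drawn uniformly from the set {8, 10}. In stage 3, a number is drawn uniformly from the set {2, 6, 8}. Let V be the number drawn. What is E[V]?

65/9

E[V | stage 1] = (5+8+9)/3 = 22/3.
E[V | stage 2] = (8+10)/2 = 9.
E[V | stage 3] = (2+6+8)/3 = 16/3.
E[V] = (1/3)·(22/3) + (1/3)·(9) + (1/3)·(16/3) = 65/9.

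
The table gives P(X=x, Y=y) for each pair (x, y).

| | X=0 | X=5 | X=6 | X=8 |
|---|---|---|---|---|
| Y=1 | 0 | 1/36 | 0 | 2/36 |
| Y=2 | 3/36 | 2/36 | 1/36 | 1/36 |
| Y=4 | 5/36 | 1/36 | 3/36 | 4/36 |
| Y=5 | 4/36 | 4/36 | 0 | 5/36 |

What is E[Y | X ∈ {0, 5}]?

P(X ∈ {0, 5}) = 5/9.
Σ Y·P over the event = 2·(3/36) + 4·(5/36) + 5·(4/36) + 1·(1/36) + 2·(2/36) + 4·(1/36) + 5·(4/36) = 25/12.
E[Y | X ∈ {0, 5}] = (25/12) / (5/9) = 15/4.

15/4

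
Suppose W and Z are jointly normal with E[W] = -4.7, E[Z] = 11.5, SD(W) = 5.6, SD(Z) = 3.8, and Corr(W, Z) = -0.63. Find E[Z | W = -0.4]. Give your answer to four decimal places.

9.6618

For a bivariate normal, E[Z | W=x] = μ_Z + ρ·(σ_Z/σ_W)·(x − μ_W).
E[Z | W=-0.4] = 11.5 + (-0.63)·(3.8/5.6)·(-0.4 − (-4.7)) = 11.5 + (-0.4275)·(4.3) = 9.6618.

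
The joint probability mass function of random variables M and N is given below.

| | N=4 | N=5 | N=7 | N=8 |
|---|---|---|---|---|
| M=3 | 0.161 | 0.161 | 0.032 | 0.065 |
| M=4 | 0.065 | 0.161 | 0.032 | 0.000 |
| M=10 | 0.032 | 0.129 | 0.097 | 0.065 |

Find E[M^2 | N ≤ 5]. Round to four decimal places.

P(N ≤ 5) = 0.709.
Summing M^2·P(M=x,N=y) over the conditioning event gives 22.614.
E[M^2 | N ≤ 5] = (22.614) / (0.709) = 31.8956.

31.8956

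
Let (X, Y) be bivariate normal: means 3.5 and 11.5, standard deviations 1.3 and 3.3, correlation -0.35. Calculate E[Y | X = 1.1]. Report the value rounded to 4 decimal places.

For a bivariate normal, E[Y | X=x] = μ_Y + ρ·(σ_Y/σ_X)·(x − μ_X).
E[Y | X=1.1] = 11.5 + (-0.35)·(3.3/1.3)·(1.1 − (3.5)) = 11.5 + (-0.88846)·(-2.4) = 13.6323.

13.6323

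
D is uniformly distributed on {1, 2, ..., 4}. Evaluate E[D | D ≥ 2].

3

Given D ≥ 2, D is equally likely to be any of {2, 3, 4}.
E[D | D ≥ 2] = (2 + 3 + 4) / 3 = 3.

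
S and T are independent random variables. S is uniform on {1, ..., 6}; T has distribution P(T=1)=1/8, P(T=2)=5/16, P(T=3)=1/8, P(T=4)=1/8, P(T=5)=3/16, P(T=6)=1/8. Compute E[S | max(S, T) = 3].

33/13

P(max(S, T) = 3) = 13/96.
Summing S·P(x,y) over outcomes with max(S, T) = 3 gives 11/32.
E[S | max(S, T) = 3] = (11/32) / (13/96) = 33/13.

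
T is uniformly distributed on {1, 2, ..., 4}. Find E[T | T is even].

3

Given T is even, T is equally likely to be any of {2, 4}.
E[T | T is even] = (2 + 4) / 2 = 3.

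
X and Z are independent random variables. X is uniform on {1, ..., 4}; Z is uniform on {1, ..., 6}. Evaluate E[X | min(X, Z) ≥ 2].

3

P(min(X, Z) ≥ 2) = 5/8.
Summing X·P(x,y) over outcomes with min(X, Z) ≥ 2 gives 15/8.
E[X | min(X, Z) ≥ 2] = (15/8) / (5/8) = 3.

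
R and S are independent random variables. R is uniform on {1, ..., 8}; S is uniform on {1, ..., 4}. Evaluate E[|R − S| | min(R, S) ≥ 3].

13/6

P(min(R, S) ≥ 3) = 3/8.
Summing |R−S|·P(x,y) over outcomes with min(R, S) ≥ 3 gives 13/16.
E[|R − S| | min(R, S) ≥ 3] = (13/16) / (3/8) = 13/6.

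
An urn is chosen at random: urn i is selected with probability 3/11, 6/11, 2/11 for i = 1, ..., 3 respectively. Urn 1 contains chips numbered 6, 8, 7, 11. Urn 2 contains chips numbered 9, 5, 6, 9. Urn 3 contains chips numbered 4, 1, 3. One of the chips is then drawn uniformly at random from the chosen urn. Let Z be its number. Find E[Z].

E[Z | urn 1] = (6+8+7+11)/4 = 8.
E[Z | urn 2] = (9+5+6+9)/4 = 29/4.
E[Z | urn 3] = (4+1+3)/3 = 8/3.
E[Z] = (3/11)·(8) + (6/11)·(29/4) + (2/11)·(8/3) = 437/66.

437/66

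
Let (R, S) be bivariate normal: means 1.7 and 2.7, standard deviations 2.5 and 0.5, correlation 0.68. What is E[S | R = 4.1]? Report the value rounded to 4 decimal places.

For a bivariate normal, E[S | R=x] = μ_S + ρ·(σ_S/σ_R)·(x − μ_R).
E[S | R=4.1] = 2.7 + (0.68)·(0.5/2.5)·(4.1 − (1.7)) = 2.7 + (0.136)·(2.4) = 3.0264.

3.0264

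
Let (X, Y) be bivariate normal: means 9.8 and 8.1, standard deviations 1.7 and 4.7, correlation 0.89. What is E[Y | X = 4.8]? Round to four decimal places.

E[Y | X=x] = μ_Y + ρ(σ_Y/σ_X)(x − μ_X) for jointly normal variables.
E[Y | X=4.8] = 8.1 + (0.89)·(4.7/1.7)·(4.8 − (9.8)) = 8.1 + (2.460588)·(-5) = -4.2029.

-4.2029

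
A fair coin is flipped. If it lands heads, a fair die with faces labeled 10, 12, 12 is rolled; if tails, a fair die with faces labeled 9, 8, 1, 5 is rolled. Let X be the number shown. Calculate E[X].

205/24

E[X | heads] = (10+12+12)/3 = 34/3.
E[X | tails] = (9+8+1+5)/4 = 23/4.
By the law of total expectation,
E[X] = (1/2)·(34/3) + (1/2)·(23/4) = 205/24.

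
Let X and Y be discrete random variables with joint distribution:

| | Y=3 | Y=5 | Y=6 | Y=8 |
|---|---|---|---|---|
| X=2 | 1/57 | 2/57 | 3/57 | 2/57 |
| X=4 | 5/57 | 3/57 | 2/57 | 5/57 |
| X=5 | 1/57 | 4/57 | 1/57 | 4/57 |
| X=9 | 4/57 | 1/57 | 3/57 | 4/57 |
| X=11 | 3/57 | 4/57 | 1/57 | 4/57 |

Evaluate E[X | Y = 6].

57/10

P(Y = 6) = 10/57.
Σ X·P over the event = 2·(3/57) + 4·(2/57) + 5·(1/57) + 9·(3/57) + 11·(1/57) = 1.
E[X | Y = 6] = (1) / (10/57) = 57/10.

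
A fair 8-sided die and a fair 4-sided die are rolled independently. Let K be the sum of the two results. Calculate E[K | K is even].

7

P(K is even) = 1/2.
Σ over the event: 2·1/32 + 4·3/32 + 6·1/8 + 8·1/8 + 10·3/32 + 12·1/32 = 7/2.
E[K | K is even] = (7/2) / (1/2) = 7.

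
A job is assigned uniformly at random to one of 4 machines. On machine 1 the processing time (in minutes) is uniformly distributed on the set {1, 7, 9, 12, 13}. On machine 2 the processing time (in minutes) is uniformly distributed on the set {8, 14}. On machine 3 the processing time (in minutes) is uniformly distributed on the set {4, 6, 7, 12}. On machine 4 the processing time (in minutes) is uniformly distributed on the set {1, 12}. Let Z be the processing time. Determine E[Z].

663/80

E[Z | machine 1] = (1+7+9+12+13)/5 = 42/5.
E[Z | machine 2] = (8+14)/2 = 11.
E[Z | machine 3] = (4+6+7+12)/4 = 29/4.
E[Z | machine 4] = (1+12)/2 = 13/2.
E[Z] = (1/4)·(42/5) + (1/4)·(11) + (1/4)·(29/4) + (1/4)·(13/2) = 663/80.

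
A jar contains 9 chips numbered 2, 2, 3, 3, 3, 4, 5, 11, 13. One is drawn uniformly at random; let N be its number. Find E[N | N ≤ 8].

22/7

P(N ≤ 8) = 7/9.
Σ over the event: 2·2/9 + 3·1/3 + 4·1/9 + 5·1/9 = 22/9.
E[N | N ≤ 8] = (22/9) / (7/9) = 22/7.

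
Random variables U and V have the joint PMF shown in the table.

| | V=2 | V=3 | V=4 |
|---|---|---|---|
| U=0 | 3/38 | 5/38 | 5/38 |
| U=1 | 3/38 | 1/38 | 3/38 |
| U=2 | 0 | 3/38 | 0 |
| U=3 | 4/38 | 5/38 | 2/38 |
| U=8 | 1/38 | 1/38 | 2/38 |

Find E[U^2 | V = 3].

P(V = 3) = 15/38.
Σ U^2·P over the event = 0·(5/38) + 1·(1/38) + 4·(3/38) + 9·(5/38) + 64·(1/38) = 61/19.
E[U^2 | V = 3] = (61/19) / (15/38) = 122/15.

122/15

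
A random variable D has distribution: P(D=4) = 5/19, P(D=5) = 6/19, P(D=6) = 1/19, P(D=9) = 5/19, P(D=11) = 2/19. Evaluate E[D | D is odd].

97/13

P(D is odd) = 13/19.
Σ over the event: 5·6/19 + 9·5/19 + 11·2/19 = 97/19.
E[D | D is odd] = (97/19) / (13/19) = 97/13.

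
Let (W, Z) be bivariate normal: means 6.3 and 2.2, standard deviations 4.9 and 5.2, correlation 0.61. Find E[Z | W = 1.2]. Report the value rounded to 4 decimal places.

For a bivariate normal, E[Z | W=x] = μ_Z + ρ·(σ_Z/σ_W)·(x − μ_W).
E[Z | W=1.2] = 2.2 + (0.61)·(5.2/4.9)·(1.2 − (6.3)) = 2.2 + (0.64735)·(-5.1) = -1.1015.

-1.1015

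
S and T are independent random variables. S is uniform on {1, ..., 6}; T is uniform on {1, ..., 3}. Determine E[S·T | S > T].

101/12

P(S > T) = 2/3.
Summing ST·P(x,y) over outcomes with S > T gives 101/18.
E[S·T | S > T] = (101/18) / (2/3) = 101/12.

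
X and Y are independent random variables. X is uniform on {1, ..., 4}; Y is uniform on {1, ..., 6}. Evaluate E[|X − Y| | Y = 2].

1

Outcomes with Y = 2: (1,2), (2,2), (3,2), (4,2), each with probability 1/24.
E[|X − Y| | Y = 2] = (1 + 0 + 1 + 2) / 4 = 1.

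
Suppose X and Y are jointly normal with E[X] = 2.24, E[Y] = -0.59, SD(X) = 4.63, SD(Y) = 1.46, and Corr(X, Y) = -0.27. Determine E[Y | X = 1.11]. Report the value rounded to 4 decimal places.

The regression of Y on X has slope ρ·σ_Y/σ_X and passes through (μ_X, μ_Y).
E[Y | X=1.11] = -0.59 + (-0.27)·(1.46/4.63)·(1.11 − (2.24)) = -0.59 + (-0.08514)·(-1.13) = -0.4938.

-0.4938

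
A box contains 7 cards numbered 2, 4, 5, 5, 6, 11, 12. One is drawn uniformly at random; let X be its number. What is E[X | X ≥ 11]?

P(X ≥ 11) = 2/7.
Σ over the event: 11·1/7 + 12·1/7 = 23/7.
E[X | X ≥ 11] = (23/7) / (2/7) = 23/2.

23/2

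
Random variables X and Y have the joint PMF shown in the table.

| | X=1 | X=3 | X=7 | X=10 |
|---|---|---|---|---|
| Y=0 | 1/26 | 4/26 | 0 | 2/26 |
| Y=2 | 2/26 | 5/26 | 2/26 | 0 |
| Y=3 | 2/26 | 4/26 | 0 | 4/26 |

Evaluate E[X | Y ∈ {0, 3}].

P(Y ∈ {0, 3}) = 17/26.
Σ X·P over the event = 1·(1/26) + 1·(2/26) + 3·(4/26) + 3·(4/26) + 10·(2/26) + 10·(4/26) = 87/26.
E[X | Y ∈ {0, 3}] = (87/26) / (17/26) = 87/17.

87/17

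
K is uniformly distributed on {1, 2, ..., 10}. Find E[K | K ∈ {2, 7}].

P(K ∈ {2, 7}) = 1/5.
Σ over the event: 2·1/10 + 7·1/10 = 9/10.
E[K | K ∈ {2, 7}] = (9/10) / (1/5) = 9/2.

9/2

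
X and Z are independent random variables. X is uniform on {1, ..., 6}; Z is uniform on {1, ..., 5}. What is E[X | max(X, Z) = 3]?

12/5

Outcomes with max(X, Z) = 3: (1,3), (2,3), (3,1), (3,2), (3,3), each with probability 1/30.
E[X | max(X, Z) = 3] = (1 + 2 + 3 + 3 + 3) / 5 = 12/5.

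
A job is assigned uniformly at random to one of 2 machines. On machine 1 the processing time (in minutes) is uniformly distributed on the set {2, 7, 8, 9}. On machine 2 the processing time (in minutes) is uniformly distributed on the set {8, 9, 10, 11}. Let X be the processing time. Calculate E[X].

8

E[X | machine 1] = (2+7+8+9)/4 = 13/2.
E[X | machine 2] = (8+9+10+11)/4 = 19/2.
E[X] = (1/2)·(13/2) + (1/2)·(19/2) = 8.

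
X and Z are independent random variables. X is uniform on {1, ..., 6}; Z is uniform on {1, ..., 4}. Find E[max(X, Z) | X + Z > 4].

P(X + Z > 4) = 3/4.
Summing max(X,Z)·P(x,y) over outcomes with X + Z > 4 gives 27/8.
E[max(X, Z) | X + Z > 4] = (27/8) / (3/4) = 9/2.

9/2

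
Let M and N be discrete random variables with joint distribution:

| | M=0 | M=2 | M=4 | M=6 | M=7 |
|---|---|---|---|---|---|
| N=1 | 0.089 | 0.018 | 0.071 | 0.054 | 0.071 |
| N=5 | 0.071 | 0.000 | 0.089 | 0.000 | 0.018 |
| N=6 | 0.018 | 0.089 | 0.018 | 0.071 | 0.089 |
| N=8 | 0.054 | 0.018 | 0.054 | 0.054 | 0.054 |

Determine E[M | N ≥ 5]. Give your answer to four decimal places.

P(N ≥ 5) = 0.697.
Summing M·P(M=x,N=y) over the conditioning event gives 2.735.
E[M | N ≥ 5] = (2.735) / (0.697) = 3.9240.

3.9240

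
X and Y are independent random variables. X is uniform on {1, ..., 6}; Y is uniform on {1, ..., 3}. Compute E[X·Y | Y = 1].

Outcomes with Y = 1: (1,1), (2,1), (3,1), (4,1), (5,1), (6,1), each with probability 1/18.
E[X·Y | Y = 1] = (1 + 2 + 3 + 4 + 5 + 6) / 6 = 7/2.

7/2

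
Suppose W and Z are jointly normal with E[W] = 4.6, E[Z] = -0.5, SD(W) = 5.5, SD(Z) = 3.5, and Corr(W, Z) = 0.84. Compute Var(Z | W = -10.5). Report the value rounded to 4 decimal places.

3.6064

For a bivariate normal, Var(Z | W=x) = σ_Z²(1 − ρ²).
Var(Z | W=-10.5) = (3.5)²·(1 − (0.84)²) = 12.25·0.2944 = 3.6064.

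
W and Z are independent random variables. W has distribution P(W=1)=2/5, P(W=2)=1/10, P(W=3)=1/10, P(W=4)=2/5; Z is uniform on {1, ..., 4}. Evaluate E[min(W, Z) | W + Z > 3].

63/31

P(W + Z > 3) = 31/40.
Summing min(W,Z)·P(x,y) over outcomes with W + Z > 3 gives 63/40.
E[min(W, Z) | W + Z > 3] = (63/40) / (31/40) = 63/31.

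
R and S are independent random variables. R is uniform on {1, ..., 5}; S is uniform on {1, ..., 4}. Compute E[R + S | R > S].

6

P(R > S) = 1/2.
Summing (R+S)·P(x,y) over outcomes with R > S gives 3.
E[R + S | R > S] = (3) / (1/2) = 6.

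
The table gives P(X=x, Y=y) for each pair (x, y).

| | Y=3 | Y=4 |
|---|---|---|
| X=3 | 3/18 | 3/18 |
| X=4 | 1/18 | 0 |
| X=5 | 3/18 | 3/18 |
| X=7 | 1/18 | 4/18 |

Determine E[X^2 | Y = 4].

P(Y = 4) = 5/9.
Σ X^2·P over the event = 9·(3/18) + 25·(3/18) + 49·(4/18) = 149/9.
E[X^2 | Y = 4] = (149/9) / (5/9) = 149/5.

149/5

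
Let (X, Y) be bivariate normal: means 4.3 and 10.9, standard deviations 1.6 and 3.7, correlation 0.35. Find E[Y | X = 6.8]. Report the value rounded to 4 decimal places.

The regression of Y on X has slope ρ·σ_Y/σ_X and passes through (μ_X, μ_Y).
E[Y | X=6.8] = 10.9 + (0.35)·(3.7/1.6)·(6.8 − (4.3)) = 10.9 + (0.80937)·(2.5) = 12.9234.

12.9234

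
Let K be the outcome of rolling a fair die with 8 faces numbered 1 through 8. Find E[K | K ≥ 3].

Given K ≥ 3, K is equally likely to be any of {3, 4, 5, 6, 7, 8}.
E[K | K ≥ 3] = (3 + 4 + 5 + 6 + 7 + 8) / 6 = 11/2.

11/2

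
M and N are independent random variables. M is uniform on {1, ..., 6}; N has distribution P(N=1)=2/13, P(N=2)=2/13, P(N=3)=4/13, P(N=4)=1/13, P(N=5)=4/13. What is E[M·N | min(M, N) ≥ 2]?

P(min(M, N) ≥ 2) = 55/78.
Summing MN·P(x,y) over outcomes with min(M, N) ≥ 2 gives 400/39.
E[M·N | min(M, N) ≥ 2] = (400/39) / (55/78) = 160/11.

160/11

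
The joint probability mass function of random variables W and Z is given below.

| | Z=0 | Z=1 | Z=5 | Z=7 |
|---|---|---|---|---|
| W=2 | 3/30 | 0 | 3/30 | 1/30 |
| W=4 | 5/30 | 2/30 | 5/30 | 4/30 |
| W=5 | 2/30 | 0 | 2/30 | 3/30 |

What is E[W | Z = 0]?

P(Z = 0) = 1/3.
Σ W·P over the event = 2·(3/30) + 4·(5/30) + 5·(2/30) = 6/5.
E[W | Z = 0] = (6/5) / (1/3) = 18/5.

18/5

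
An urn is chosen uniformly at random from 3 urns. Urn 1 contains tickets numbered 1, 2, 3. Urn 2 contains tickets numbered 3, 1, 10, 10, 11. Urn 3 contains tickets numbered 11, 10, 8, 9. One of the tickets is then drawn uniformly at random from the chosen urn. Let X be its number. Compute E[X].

E[X | urn 1] = (1+2+3)/3 = 2.
E[X | urn 2] = (3+1+10+10+11)/5 = 7.
E[X | urn 3] = (11+10+8+9)/4 = 19/2.
E[X] = (1/3)·(2) + (1/3)·(7) + (1/3)·(19/2) = 37/6.

37/6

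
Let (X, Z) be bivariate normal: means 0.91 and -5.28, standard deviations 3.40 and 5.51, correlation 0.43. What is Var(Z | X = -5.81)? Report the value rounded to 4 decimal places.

For a bivariate normal, Var(Z | X=x) = σ_Z²(1 − ρ²).
Var(Z | X=-5.81) = (5.51)²·(1 − (0.43)²) = 30.3601·0.8151 = 24.7465.

24.7465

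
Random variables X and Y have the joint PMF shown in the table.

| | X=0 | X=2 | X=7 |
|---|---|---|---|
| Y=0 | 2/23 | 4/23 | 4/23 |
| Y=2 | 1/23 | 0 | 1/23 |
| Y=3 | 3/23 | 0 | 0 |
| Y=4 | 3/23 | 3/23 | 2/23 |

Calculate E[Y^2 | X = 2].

48/7

P(X = 2) = 7/23.
Σ Y^2·P over the event = 0·(4/23) + 16·(3/23) = 48/23.
E[Y^2 | X = 2] = (48/23) / (7/23) = 48/7.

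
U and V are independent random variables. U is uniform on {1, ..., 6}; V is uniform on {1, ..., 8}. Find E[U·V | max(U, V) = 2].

Outcomes with max(U, V) = 2: (1,2), (2,1), (2,2), each with probability 1/48.
E[U·V | max(U, V) = 2] = (2 + 2 + 4) / 3 = 8/3.

8/3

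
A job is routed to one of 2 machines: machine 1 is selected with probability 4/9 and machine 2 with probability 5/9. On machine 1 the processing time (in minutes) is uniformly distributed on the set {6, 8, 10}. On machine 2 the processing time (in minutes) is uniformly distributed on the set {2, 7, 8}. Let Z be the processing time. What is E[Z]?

181/27

E[Z | machine 1] = (6+8+10)/3 = 8.
E[Z | machine 2] = (2+7+8)/3 = 17/3.
By the law of total expectation,
E[Z] = (4/9)·(8) + (5/9)·(17/3) = 181/27.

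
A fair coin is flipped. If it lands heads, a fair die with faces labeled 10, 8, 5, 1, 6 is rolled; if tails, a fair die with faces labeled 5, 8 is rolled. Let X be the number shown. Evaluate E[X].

E[X | heads] = (10+8+5+1+6)/5 = 6.
E[X | tails] = (5+8)/2 = 13/2.
E[X] = (1/2)·(6) + (1/2)·(13/2) = 25/4.

25/4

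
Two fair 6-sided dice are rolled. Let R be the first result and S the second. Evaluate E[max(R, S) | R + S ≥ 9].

Outcomes with R + S ≥ 9: (3,6), (4,5), (4,6), (5,4), (5,5), (5,6), (6,3), (6,4), (6,5), (6,6), each with probability 1/36.
E[max(R, S) | R + S ≥ 9] = (6 + 5 + 6 + 5 + 5 + 6 + 6 + 6 + 6 + 6) / 10 = 57/10.

57/10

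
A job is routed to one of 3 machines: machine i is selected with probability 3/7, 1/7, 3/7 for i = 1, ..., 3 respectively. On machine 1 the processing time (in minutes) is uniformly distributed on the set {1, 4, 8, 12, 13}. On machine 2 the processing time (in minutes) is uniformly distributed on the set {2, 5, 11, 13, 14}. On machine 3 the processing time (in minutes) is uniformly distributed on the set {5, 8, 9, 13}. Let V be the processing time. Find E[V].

E[V | machine 1] = (1+4+8+12+13)/5 = 38/5.
E[V | machine 2] = (2+5+11+13+14)/5 = 9.
E[V | machine 3] = (5+8+9+13)/4 = 35/4.
E[V] = (3/7)·(38/5) + (1/7)·(9) + (3/7)·(35/4) = 1161/140.

1161/140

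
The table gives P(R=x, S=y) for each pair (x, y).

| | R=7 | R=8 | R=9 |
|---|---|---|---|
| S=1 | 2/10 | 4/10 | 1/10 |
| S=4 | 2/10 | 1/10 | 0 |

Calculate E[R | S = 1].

P(S = 1) = 7/10.
Σ R·P over the event = 7·(2/10) + 8·(4/10) + 9·(1/10) = 11/2.
E[R | S = 1] = (11/2) / (7/10) = 55/7.

55/7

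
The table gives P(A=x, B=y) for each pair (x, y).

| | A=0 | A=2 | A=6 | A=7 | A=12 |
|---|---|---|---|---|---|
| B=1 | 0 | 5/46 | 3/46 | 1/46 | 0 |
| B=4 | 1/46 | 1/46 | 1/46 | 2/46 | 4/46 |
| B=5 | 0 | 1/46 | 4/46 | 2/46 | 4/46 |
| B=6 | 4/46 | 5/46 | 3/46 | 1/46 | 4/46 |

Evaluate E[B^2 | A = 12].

77/3

P(A = 12) = 6/23.
Σ B^2·P over the event = 16·(4/46) + 25·(4/46) + 36·(4/46) = 154/23.
E[B^2 | A = 12] = (154/23) / (6/23) = 77/3.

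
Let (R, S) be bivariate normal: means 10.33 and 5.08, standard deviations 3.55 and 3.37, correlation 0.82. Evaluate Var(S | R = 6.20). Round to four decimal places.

Var(S | R=x) = (1 − ρ²)·σ_S².
Var(S | R=6.20) = (3.37)²·(1 − (0.82)²) = 11.3569·0.3276 = 3.7205.

3.7205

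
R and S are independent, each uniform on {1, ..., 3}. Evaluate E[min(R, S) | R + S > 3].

11/6

P(R + S > 3) = 2/3.
Summing min(R,S)·P(x,y) over outcomes with R + S > 3 gives 11/9.
E[min(R, S) | R + S > 3] = (11/9) / (2/3) = 11/6.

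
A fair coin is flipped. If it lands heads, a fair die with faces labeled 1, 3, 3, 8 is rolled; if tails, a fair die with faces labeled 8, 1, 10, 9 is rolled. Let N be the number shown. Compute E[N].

43/8

E[N | heads] = (1+3+3+8)/4 = 15/4.
E[N | tails] = (8+1+10+9)/4 = 7.
E[N] = (1/2)·(15/4) + (1/2)·(7) = 43/8.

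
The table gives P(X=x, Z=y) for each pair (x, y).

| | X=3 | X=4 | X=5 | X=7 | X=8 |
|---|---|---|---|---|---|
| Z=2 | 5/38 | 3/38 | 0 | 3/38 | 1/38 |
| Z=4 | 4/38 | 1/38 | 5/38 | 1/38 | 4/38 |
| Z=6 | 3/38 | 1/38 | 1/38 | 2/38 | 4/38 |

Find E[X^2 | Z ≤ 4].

262/9

P(Z ≤ 4) = 27/38.
Summing X^2·P(X=x,Z=y) over the conditioning event gives 393/19.
E[X^2 | Z ≤ 4] = (393/19) / (27/38) = 262/9.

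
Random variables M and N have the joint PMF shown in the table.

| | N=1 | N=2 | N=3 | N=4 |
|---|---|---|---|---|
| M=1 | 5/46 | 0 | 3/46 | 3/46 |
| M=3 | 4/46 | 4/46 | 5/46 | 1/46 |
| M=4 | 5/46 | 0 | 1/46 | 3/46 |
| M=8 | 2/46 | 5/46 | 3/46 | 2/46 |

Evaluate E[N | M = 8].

29/12

P(M = 8) = 6/23.
Σ N·P over the event = 1·(2/46) + 2·(5/46) + 3·(3/46) + 4·(2/46) = 29/46.
E[N | M = 8] = (29/46) / (6/23) = 29/12.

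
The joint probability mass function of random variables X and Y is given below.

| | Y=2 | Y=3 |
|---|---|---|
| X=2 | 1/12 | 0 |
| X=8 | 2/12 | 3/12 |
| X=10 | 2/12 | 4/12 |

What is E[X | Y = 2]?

38/5

P(Y = 2) = 5/12.
Summing X·P(X=x,Y=y) over the conditioning event gives 19/6.
E[X | Y = 2] = (19/6) / (5/12) = 38/5.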